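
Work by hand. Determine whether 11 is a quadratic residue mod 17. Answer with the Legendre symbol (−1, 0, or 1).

-1

Reciprocity: 11 ≡ 3 and 17 ≡ 1 (mod 4), so (11/17) = +(17/11).
Reduce top mod 11: now compute (6/11).
Pull out 2: since 11 ≡ 3 (mod 8), (2/11) = -1.
Reciprocity: 3 ≡ 3 and 11 ≡ 3 (mod 4), so (3/11) = −(11/3).
Reduce top mod 3: now compute (2/3).
Pull out 2: since 3 ≡ 3 (mod 8), (2/3) = -1.
Reached (1/3) = 1. Collecting the sign flips along the way, the symbol is -1.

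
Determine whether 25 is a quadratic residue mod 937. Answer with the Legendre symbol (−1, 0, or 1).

1

Reciprocity: 25 ≡ 1 and 937 ≡ 1 (mod 4), so (25/937) = +(937/25).
Reduce top mod 25: now compute (12/25).
Pull out 2^2: since 25 ≡ 1 (mod 8), (2/25) = +1, so (2/25)^2 = +1.
Reciprocity: 3 ≡ 3 and 25 ≡ 1 (mod 4), so (3/25) = +(25/3).
Reduce top mod 3: now compute (1/3).
Reached (1/3) = 1. Collecting the sign flips along the way, the symbol is +1.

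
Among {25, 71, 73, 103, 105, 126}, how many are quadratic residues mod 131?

(25/131) = +1 → QR.
(71/131) = -1 → non-residue.
(73/131) = -1 → non-residue.
(103/131) = -1 → non-residue.
(105/131) = +1 → QR.
(126/131) = -1 → non-residue.
Total quadratic residues among the 6: 2.

2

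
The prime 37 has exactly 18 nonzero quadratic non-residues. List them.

2,5,6,8,13,14,15,17,18,19,20,22,23,24,29,31,32,35

Square k = 1,…,18 (k and 37−k give the same square):
1²=1, 2²=4, 3²=9, 4²=16, 5²=25, 6²=36, 7²≡12, 8²≡27, 9²≡7, 10²≡26, 11²≡10, 12²≡33, 13²≡21, 14²≡11, 15²≡3, 16²≡34, 17²≡30, 18²≡28 (mod 37).
The residues are {1, 3, 4, 7, 9, 10, 11, 12, 16, 21, 25, 26, 27, 28, 30, 33, 34, 36}; the non-residues are the remaining 18 nonzero classes.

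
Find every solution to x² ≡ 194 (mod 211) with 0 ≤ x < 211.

48, 163

Since 211 ≡ 3 (mod 4), a square root of 194 is 194^((211+1)/4) = 194^53 mod 211.
Repeated squaring: 194^2≡78, 194^4≡176, 194^8≡170, 194^16≡204, 194^32≡49 (mod 211).
194^53 = 194^(32+16+4+1) ≡ 163 (mod 211).
Check: 163² = 26569 ≡ 194 (mod 211). The two roots are 48 and 163.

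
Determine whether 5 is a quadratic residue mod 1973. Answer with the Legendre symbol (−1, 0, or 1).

Reciprocity: 5 ≡ 1 and 1973 ≡ 1 (mod 4), so (5/1973) = +(1973/5).
Reduce top mod 5: now compute (3/5).
Reciprocity: 3 ≡ 3 and 5 ≡ 1 (mod 4), so (3/5) = +(5/3).
Reduce top mod 3: now compute (2/3).
Pull out 2: since 3 ≡ 3 (mod 8), (2/3) = -1.
Reached (1/3) = 1. Collecting the sign flips along the way, the symbol is -1.

-1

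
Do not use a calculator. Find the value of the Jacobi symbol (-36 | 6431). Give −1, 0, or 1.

First reduce: -36 ≡ 6395 (mod 6431).
Reciprocity: 6395 ≡ 3 and 6431 ≡ 3 (mod 4), so (6395/6431) = −(6431/6395).
Reduce top mod 6395: now compute (36/6395).
Pull out 2^2: since 6395 ≡ 3 (mod 8), (2/6395) = -1, so (2/6395)^2 = +1.
Reciprocity: 9 ≡ 1 and 6395 ≡ 3 (mod 4), so (9/6395) = +(6395/9).
Reduce top mod 9: now compute (5/9).
Reciprocity: 5 ≡ 1 and 9 ≡ 1 (mod 4), so (5/9) = +(9/5).
Reduce top mod 5: now compute (4/5).
Pull out 2^2: since 5 ≡ 5 (mod 8), (2/5) = -1, so (2/5)^2 = +1.
Reached (1/5) = 1. Collecting the sign flips along the way, the symbol is -1.

-1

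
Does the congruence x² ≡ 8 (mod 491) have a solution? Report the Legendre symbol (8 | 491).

Pull out 2^3: since 491 ≡ 3 (mod 8), (2/491) = -1, so (2/491)^3 = -1.
Reached (1/491) = 1. Collecting the sign flips along the way, the symbol is -1.

-1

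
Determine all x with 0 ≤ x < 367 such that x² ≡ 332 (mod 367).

Since 367 ≡ 3 (mod 4), a square root of 332 is 332^((367+1)/4) = 332^92 mod 367.
Repeated squaring: 332^2≡124, 332^4≡329, 332^8≡343, 332^16≡209, 332^32≡8, 332^64≡64 (mod 367).
332^92 = 332^(64+16+8+4) ≡ 199 (mod 367).
Check: 199² = 39601 ≡ 332 (mod 367). The two roots are 168 and 199.

168, 199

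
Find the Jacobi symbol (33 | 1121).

Reciprocity: 33 ≡ 1 and 1121 ≡ 1 (mod 4), so (33/1121) = +(1121/33).
Reduce top mod 33: now compute (32/33).
Pull out 2^5: since 33 ≡ 1 (mod 8), (2/33) = +1, so (2/33)^5 = +1.
Reached (1/33) = 1. Collecting the sign flips along the way, the symbol is +1.

1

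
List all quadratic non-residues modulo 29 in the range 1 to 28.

Square k = 1,…,14 (k and 29−k give the same square):
1²=1, 2²=4, 3²=9, 4²=16, 5²=25, 6²≡7, 7²≡20, 8²≡6, 9²≡23, 10²≡13, 11²≡5, 12²≡28, 13²≡24, 14²≡22 (mod 29).
The residues are {1, 4, 5, 6, 7, 9, 13, 16, 20, 22, 23, 24, 25, 28}; the non-residues are the remaining 14 nonzero classes.

2 3 8 10 11 12 14 15 17 18 19 21 26 27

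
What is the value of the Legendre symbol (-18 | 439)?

Euler's criterion: (-18/439) ≡ 421^219 (mod 439).
421^2 ≡ 324 (mod 439)
421^4 ≡ 55 (mod 439)
421^8 ≡ 391 (mod 439)
421^16 ≡ 109 (mod 439)
421^32 ≡ 28 (mod 439)
421^64 ≡ 345 (mod 439)
421^128 ≡ 56 (mod 439)
421^219 = 421^(128+64+16+8+2+1) ≡ 438 (mod 439).
Result is 438 ≡ −1, so (-18/439) = −1.

-1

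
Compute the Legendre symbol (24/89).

-1

Pull out 2^3: since 89 ≡ 1 (mod 8), (2/89) = +1, so (2/89)^3 = +1.
Reciprocity: 3 ≡ 3 and 89 ≡ 1 (mod 4), so (3/89) = +(89/3).
Reduce top mod 3: now compute (2/3).
Pull out 2: since 3 ≡ 3 (mod 8), (2/3) = -1.
Reached (1/3) = 1. Collecting the sign flips along the way, the symbol is -1.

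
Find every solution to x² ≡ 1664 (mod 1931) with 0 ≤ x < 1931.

Since 1931 ≡ 3 (mod 4), a square root of 1664 is 1664^((1931+1)/4) = 1664^483 mod 1931.
Repeated squaring: 1664^2≡1773, 1664^4≡1792, 1664^8≡11, 1664^16≡121, 1664^32≡1124, 1664^64≡502, 1664^128≡974, 1664^256≡555 (mod 1931).
1664^483 = 1664^(256+128+64+32+2+1) ≡ 473 (mod 1931).
Check: 473² = 223729 ≡ 1664 (mod 1931). The two roots are 473 and 1458.

473, 1458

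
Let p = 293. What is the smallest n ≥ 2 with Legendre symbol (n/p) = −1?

(2/293) = −1, so 2 is the smallest positive non-residue mod 293.

2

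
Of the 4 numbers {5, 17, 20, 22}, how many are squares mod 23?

(5/23) = -1 → non-residue.
(17/23) = -1 → non-residue.
(20/23) = -1 → non-residue.
(22/23) = -1 → non-residue.
Total quadratic residues among the 4: 0.

0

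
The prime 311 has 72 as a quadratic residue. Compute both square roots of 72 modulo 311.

Since 311 ≡ 3 (mod 4), a square root of 72 is 72^((311+1)/4) = 72^78 mod 311.
Repeated squaring: 72^2≡208, 72^4≡35, 72^8≡292, 72^16≡50, 72^32≡12, 72^64≡144 (mod 311).
72^78 = 72^(64+8+4+2) ≡ 226 (mod 311).
Check: 226² = 51076 ≡ 72 (mod 311). The two roots are 85 and 226.

85, 226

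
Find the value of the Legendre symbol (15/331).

Reciprocity: 15 ≡ 3 and 331 ≡ 3 (mod 4), so (15/331) = −(331/15).
Reduce top mod 15: now compute (1/15).
Reached (1/15) = 1. Collecting the sign flips along the way, the symbol is -1.

-1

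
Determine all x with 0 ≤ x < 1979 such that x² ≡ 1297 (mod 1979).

Since 1979 ≡ 3 (mod 4), a square root of 1297 is 1297^((1979+1)/4) = 1297^495 mod 1979.
Repeated squaring: 1297^2≡59, 1297^4≡1502, 1297^8≡1923, 1297^16≡1157, 1297^32≡845, 1297^64≡1585, 1297^128≡874, 1297^256≡1961 (mod 1979).
1297^495 = 1297^(256+128+64+32+8+4+2+1) ≡ 1133 (mod 1979).
Check: 1133² = 1283689 ≡ 1297 (mod 1979). The two roots are 846 and 1133.

846, 1133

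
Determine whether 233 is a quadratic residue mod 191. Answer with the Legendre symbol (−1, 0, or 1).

First reduce: 233 ≡ 42 (mod 191).
Pull out 2: since 191 ≡ 7 (mod 8), (2/191) = +1.
Reciprocity: 21 ≡ 1 and 191 ≡ 3 (mod 4), so (21/191) = +(191/21).
Reduce top mod 21: now compute (2/21).
Pull out 2: since 21 ≡ 5 (mod 8), (2/21) = -1.
Reached (1/21) = 1. Collecting the sign flips along the way, the symbol is -1.

-1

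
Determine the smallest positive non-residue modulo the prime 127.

3

(2/127) = +1, so 2 is a residue.
(3/127) = −1, so 3 is the smallest positive non-residue mod 127.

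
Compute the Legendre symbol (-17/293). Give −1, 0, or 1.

First reduce: -17 ≡ 276 (mod 293).
Pull out 2^2: since 293 ≡ 5 (mod 8), (2/293) = -1, so (2/293)^2 = +1.
Reciprocity: 69 ≡ 1 and 293 ≡ 1 (mod 4), so (69/293) = +(293/69).
Reduce top mod 69: now compute (17/69).
Reciprocity: 17 ≡ 1 and 69 ≡ 1 (mod 4), so (17/69) = +(69/17).
Reduce top mod 17: now compute (1/17).
Reached (1/17) = 1. Collecting the sign flips along the way, the symbol is +1.

1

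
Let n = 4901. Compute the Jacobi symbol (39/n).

Reciprocity: 39 ≡ 3 and 4901 ≡ 1 (mod 4), so (39/4901) = +(4901/39).
Reduce top mod 39: now compute (26/39).
Pull out 2: since 39 ≡ 7 (mod 8), (2/39) = +1.
Reciprocity: 13 ≡ 1 and 39 ≡ 3 (mod 4), so (13/39) = +(39/13).
Reduce top mod 13: now compute (0/13).
Top reduces to 0: gcd > 1, so the symbol is 0.

0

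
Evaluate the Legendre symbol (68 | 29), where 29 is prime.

Euler's criterion: (68/29) ≡ 10^14 (mod 29).
10^2 ≡ 13 (mod 29)
10^4 ≡ 24 (mod 29)
10^8 ≡ 25 (mod 29)
10^14 = 10^(8+4+2) ≡ 28 (mod 29).
Result is 28 ≡ −1, so (68/29) = −1.

-1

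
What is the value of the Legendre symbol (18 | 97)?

1

Euler's criterion: (18/97) ≡ 18^48 (mod 97).
18^2 ≡ 33 (mod 97)
18^4 ≡ 22 (mod 97)
18^8 ≡ 96 (mod 97)
18^16 ≡ 1 (mod 97)
18^32 ≡ 1 (mod 97)
18^48 = 18^(32+16) ≡ 1 (mod 97).
Result is 1, so (18/97) = 1.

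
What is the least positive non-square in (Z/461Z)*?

(2/461) = −1, so 2 is the smallest positive non-residue mod 461.

2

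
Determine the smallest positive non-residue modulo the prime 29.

(2/29) = −1, so 2 is the smallest positive non-residue mod 29.

2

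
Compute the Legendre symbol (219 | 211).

First reduce: 219 ≡ 8 (mod 211).
Pull out 2^3: since 211 ≡ 3 (mod 8), (2/211) = -1, so (2/211)^3 = -1.
Reached (1/211) = 1. Collecting the sign flips along the way, the symbol is -1.

-1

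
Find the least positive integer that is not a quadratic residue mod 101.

2

(2/101) = −1, so 2 is the smallest positive non-residue mod 101.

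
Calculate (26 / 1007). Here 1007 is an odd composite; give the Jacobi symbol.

Pull out 2: since 1007 ≡ 7 (mod 8), (2/1007) = +1.
Reciprocity: 13 ≡ 1 and 1007 ≡ 3 (mod 4), so (13/1007) = +(1007/13).
Reduce top mod 13: now compute (6/13).
Pull out 2: since 13 ≡ 5 (mod 8), (2/13) = -1.
Reciprocity: 3 ≡ 3 and 13 ≡ 1 (mod 4), so (3/13) = +(13/3).
Reduce top mod 3: now compute (1/3).
Reached (1/3) = 1. Collecting the sign flips along the way, the symbol is -1.

-1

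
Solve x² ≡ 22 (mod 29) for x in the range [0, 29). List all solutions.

29 ≡ 1 (mod 4), so we find a root by search.
Trying successive values, 14² = 196 ≡ 22 (mod 29). The other root is 29 − 14 = 15.

14, 15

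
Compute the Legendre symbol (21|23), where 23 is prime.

-1

Euler's criterion: (21/23) ≡ 21^11 (mod 23).
21^2 ≡ 4 (mod 23)
21^4 ≡ 16 (mod 23)
21^8 ≡ 3 (mod 23)
21^11 = 21^(8+2+1) ≡ 22 (mod 23).
Result is 22 ≡ −1, so (21/23) = −1.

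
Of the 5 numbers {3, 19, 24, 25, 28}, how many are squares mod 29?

(3/29) = -1 → non-residue.
(19/29) = -1 → non-residue.
(24/29) = +1 → QR.
(25/29) = +1 → QR.
(28/29) = +1 → QR.
Total quadratic residues among the 5: 3.

3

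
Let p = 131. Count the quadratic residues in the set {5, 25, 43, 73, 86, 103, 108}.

(5/131) = +1 → QR.
(25/131) = +1 → QR.
(43/131) = +1 → QR.
(73/131) = -1 → non-residue.
(86/131) = -1 → non-residue.
(103/131) = -1 → non-residue.
(108/131) = +1 → QR.
Total quadratic residues among the 7: 4.

4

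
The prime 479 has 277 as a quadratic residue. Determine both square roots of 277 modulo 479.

117, 362

Since 479 ≡ 3 (mod 4), a square root of 277 is 277^((479+1)/4) = 277^120 mod 479.
Repeated squaring: 277^2≡89, 277^4≡257, 277^8≡426, 277^16≡414, 277^32≡393, 277^64≡211 (mod 479).
277^120 = 277^(64+32+16+8) ≡ 362 (mod 479).
Check: 362² = 131044 ≡ 277 (mod 479). The two roots are 117 and 362.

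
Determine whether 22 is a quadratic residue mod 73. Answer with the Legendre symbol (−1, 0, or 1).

Euler's criterion: (22/73) ≡ 22^36 (mod 73).
22^2 ≡ 46 (mod 73)
22^4 ≡ 72 (mod 73)
22^8 ≡ 1 (mod 73)
22^16 ≡ 1 (mod 73)
22^32 ≡ 1 (mod 73)
22^36 = 22^(32+4) ≡ 72 (mod 73).
Result is 72 ≡ −1, so (22/73) = −1.

-1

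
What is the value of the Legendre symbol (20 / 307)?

Euler's criterion: (20/307) ≡ 20^153 (mod 307).
20^2 ≡ 93 (mod 307)
20^4 ≡ 53 (mod 307)
20^8 ≡ 46 (mod 307)
20^16 ≡ 274 (mod 307)
20^32 ≡ 168 (mod 307)
20^64 ≡ 287 (mod 307)
20^128 ≡ 93 (mod 307)
20^153 = 20^(128+16+8+1) ≡ 306 (mod 307).
Result is 306 ≡ −1, so (20/307) = −1.

-1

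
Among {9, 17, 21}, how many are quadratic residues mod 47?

3

(9/47) = +1 → QR.
(17/47) = +1 → QR.
(21/47) = +1 → QR.
Total quadratic residues among the 3: 3.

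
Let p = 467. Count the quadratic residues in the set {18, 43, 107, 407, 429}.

2

(18/467) = -1 → non-residue.
(43/467) = +1 → QR.
(107/467) = -1 → non-residue.
(407/467) = +1 → QR.
(429/467) = -1 → non-residue.
Total quadratic residues among the 5: 2.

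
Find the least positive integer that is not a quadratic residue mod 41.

(2/41) = +1, so 2 is a residue.
(3/41) = −1, so 3 is the smallest positive non-residue mod 41.

3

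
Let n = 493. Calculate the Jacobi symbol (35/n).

1

Reciprocity: 35 ≡ 3 and 493 ≡ 1 (mod 4), so (35/493) = +(493/35).
Reduce top mod 35: now compute (3/35).
Reciprocity: 3 ≡ 3 and 35 ≡ 3 (mod 4), so (3/35) = −(35/3).
Reduce top mod 3: now compute (2/3).
Pull out 2: since 3 ≡ 3 (mod 8), (2/3) = -1.
Reached (1/3) = 1. Collecting the sign flips along the way, the symbol is +1.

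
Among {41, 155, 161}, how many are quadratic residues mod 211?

1

(41/211) = -1 → non-residue.
(155/211) = -1 → non-residue.
(161/211) = +1 → QR.
Total quadratic residues among the 3: 1.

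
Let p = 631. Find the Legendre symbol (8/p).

Pull out 2^3: since 631 ≡ 7 (mod 8), (2/631) = +1, so (2/631)^3 = +1.
Reached (1/631) = 1. Collecting the sign flips along the way, the symbol is +1.

1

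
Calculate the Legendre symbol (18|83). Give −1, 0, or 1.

Euler's criterion: (18/83) ≡ 18^41 (mod 83).
18^2 ≡ 75 (mod 83)
18^4 ≡ 64 (mod 83)
18^8 ≡ 29 (mod 83)
18^16 ≡ 11 (mod 83)
18^32 ≡ 38 (mod 83)
18^41 = 18^(32+8+1) ≡ 82 (mod 83).
Result is 82 ≡ −1, so (18/83) = −1.

-1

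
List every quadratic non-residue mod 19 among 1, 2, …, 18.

Square k = 1,…,9 (k and 19−k give the same square):
1²=1, 2²=4, 3²=9, 4²=16, 5²≡6, 6²≡17, 7²≡11, 8²≡7, 9²≡5 (mod 19).
The residues are {1, 4, 5, 6, 7, 9, 11, 16, 17}; the non-residues are the remaining 9 nonzero classes.

2 3 8 10 12 13 14 15 18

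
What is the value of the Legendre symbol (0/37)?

0

Top reduces to 0: gcd > 1, so the symbol is 0.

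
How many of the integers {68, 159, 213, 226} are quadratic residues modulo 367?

(68/367) = -1 → non-residue.
(159/367) = -1 → non-residue.
(213/367) = +1 → QR.
(226/367) = +1 → QR.
Total quadratic residues among the 4: 2.

2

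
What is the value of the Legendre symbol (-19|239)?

First reduce: -19 ≡ 220 (mod 239).
Pull out 2^2: since 239 ≡ 7 (mod 8), (2/239) = +1, so (2/239)^2 = +1.
Reciprocity: 55 ≡ 3 and 239 ≡ 3 (mod 4), so (55/239) = −(239/55).
Reduce top mod 55: now compute (19/55).
Reciprocity: 19 ≡ 3 and 55 ≡ 3 (mod 4), so (19/55) = −(55/19).
Reduce top mod 19: now compute (17/19).
Reciprocity: 17 ≡ 1 and 19 ≡ 3 (mod 4), so (17/19) = +(19/17).
Reduce top mod 17: now compute (2/17).
Pull out 2: since 17 ≡ 1 (mod 8), (2/17) = +1.
Reached (1/17) = 1. Collecting the sign flips along the way, the symbol is +1.

1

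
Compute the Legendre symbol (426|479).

Euler's criterion: (426/479) ≡ 426^239 (mod 479).
426^2 ≡ 414 (mod 479)
426^4 ≡ 393 (mod 479)
426^8 ≡ 211 (mod 479)
426^16 ≡ 453 (mod 479)
426^32 ≡ 197 (mod 479)
426^64 ≡ 10 (mod 479)
426^128 ≡ 100 (mod 479)
426^239 = 426^(128+64+32+8+4+2+1) ≡ 1 (mod 479).
Result is 1, so (426/479) = 1.

1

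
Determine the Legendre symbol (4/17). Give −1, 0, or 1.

Pull out 2^2: since 17 ≡ 1 (mod 8), (2/17) = +1, so (2/17)^2 = +1.
Reached (1/17) = 1. Collecting the sign flips along the way, the symbol is +1.

1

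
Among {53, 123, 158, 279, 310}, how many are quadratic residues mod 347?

4

(53/347) = +1 → QR.
(123/347) = -1 → non-residue.
(158/347) = +1 → QR.
(279/347) = +1 → QR.
(310/347) = +1 → QR.
Total quadratic residues among the 5: 4.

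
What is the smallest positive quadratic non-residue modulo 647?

5

(2/647) = +1, so 2 is a residue.
(3/647) = +1, so 3 is a residue.
(4/647) = +1, so 4 is a residue.
(5/647) = −1, so 5 is the smallest positive non-residue mod 647.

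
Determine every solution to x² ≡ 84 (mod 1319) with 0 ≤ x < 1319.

331, 988

Since 1319 ≡ 3 (mod 4), a square root of 84 is 84^((1319+1)/4) = 84^330 mod 1319.
Repeated squaring: 84^2≡461, 84^4≡162, 84^8≡1183, 84^16≡30, 84^32≡900, 84^64≡134, 84^128≡809, 84^256≡257 (mod 1319).
84^330 = 84^(256+64+8+2) ≡ 331 (mod 1319).
Check: 331² = 109561 ≡ 84 (mod 1319). The two roots are 331 and 988.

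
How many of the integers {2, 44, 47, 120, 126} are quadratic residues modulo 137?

4

(2/137) = +1 → QR.
(44/137) = +1 → QR.
(47/137) = -1 → non-residue.
(120/137) = +1 → QR.
(126/137) = +1 → QR.
Total quadratic residues among the 5: 4.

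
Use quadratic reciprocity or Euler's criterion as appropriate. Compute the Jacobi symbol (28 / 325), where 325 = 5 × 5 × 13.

-1

Pull out 2^2: since 325 ≡ 5 (mod 8), (2/325) = -1, so (2/325)^2 = +1.
Reciprocity: 7 ≡ 3 and 325 ≡ 1 (mod 4), so (7/325) = +(325/7).
Reduce top mod 7: now compute (3/7).
Reciprocity: 3 ≡ 3 and 7 ≡ 3 (mod 4), so (3/7) = −(7/3).
Reduce top mod 3: now compute (1/3).
Reached (1/3) = 1. Collecting the sign flips along the way, the symbol is -1.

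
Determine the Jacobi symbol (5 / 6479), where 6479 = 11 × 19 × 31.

1

Reciprocity: 5 ≡ 1 and 6479 ≡ 3 (mod 4), so (5/6479) = +(6479/5).
Reduce top mod 5: now compute (4/5).
Pull out 2^2: since 5 ≡ 5 (mod 8), (2/5) = -1, so (2/5)^2 = +1.
Reached (1/5) = 1. Collecting the sign flips along the way, the symbol is +1.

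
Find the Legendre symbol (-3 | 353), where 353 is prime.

-1

First reduce: -3 ≡ 350 (mod 353).
Pull out 2: since 353 ≡ 1 (mod 8), (2/353) = +1.
Reciprocity: 175 ≡ 3 and 353 ≡ 1 (mod 4), so (175/353) = +(353/175).
Reduce top mod 175: now compute (3/175).
Reciprocity: 3 ≡ 3 and 175 ≡ 3 (mod 4), so (3/175) = −(175/3).
Reduce top mod 3: now compute (1/3).
Reached (1/3) = 1. Collecting the sign flips along the way, the symbol is -1.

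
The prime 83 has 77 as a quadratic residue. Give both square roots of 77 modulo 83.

Since 83 ≡ 3 (mod 4), a square root of 77 is 77^((83+1)/4) = 77^21 mod 83.
Repeated squaring: 77^2≡36, 77^4≡51, 77^8≡28, 77^16≡37 (mod 83).
77^21 = 77^(16+4+1) ≡ 49 (mod 83).
Check: 49² = 2401 ≡ 77 (mod 83). The two roots are 34 and 49.

34, 49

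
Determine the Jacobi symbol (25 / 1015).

Reciprocity: 25 ≡ 1 and 1015 ≡ 3 (mod 4), so (25/1015) = +(1015/25).
Reduce top mod 25: now compute (15/25).
Reciprocity: 15 ≡ 3 and 25 ≡ 1 (mod 4), so (15/25) = +(25/15).
Reduce top mod 15: now compute (10/15).
Pull out 2: since 15 ≡ 7 (mod 8), (2/15) = +1.
Reciprocity: 5 ≡ 1 and 15 ≡ 3 (mod 4), so (5/15) = +(15/5).
Reduce top mod 5: now compute (0/5).
Top reduces to 0: gcd > 1, so the symbol is 0.

0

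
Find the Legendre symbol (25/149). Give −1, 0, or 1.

1

Euler's criterion: (25/149) ≡ 25^74 (mod 149).
25^2 ≡ 29 (mod 149)
25^4 ≡ 96 (mod 149)
25^8 ≡ 127 (mod 149)
25^16 ≡ 37 (mod 149)
25^32 ≡ 28 (mod 149)
25^64 ≡ 39 (mod 149)
25^74 = 25^(64+8+2) ≡ 1 (mod 149).
Result is 1, so (25/149) = 1.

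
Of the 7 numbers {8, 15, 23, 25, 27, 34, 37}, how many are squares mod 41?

4

(8/41) = +1 → QR.
(15/41) = -1 → non-residue.
(23/41) = +1 → QR.
(25/41) = +1 → QR.
(27/41) = -1 → non-residue.
(34/41) = -1 → non-residue.
(37/41) = +1 → QR.
Total quadratic residues among the 7: 4.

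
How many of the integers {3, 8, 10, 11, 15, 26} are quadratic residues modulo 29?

0

(3/29) = -1 → non-residue.
(8/29) = -1 → non-residue.
(10/29) = -1 → non-residue.
(11/29) = -1 → non-residue.
(15/29) = -1 → non-residue.
(26/29) = -1 → non-residue.
Total quadratic residues among the 6: 0.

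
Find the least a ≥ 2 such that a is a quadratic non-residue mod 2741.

(2/2741) = −1, so 2 is the smallest positive non-residue mod 2741.

2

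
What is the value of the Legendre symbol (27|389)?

Euler's criterion: (27/389) ≡ 27^194 (mod 389).
27^2 ≡ 340 (mod 389)
27^4 ≡ 67 (mod 389)
27^8 ≡ 210 (mod 389)
27^16 ≡ 143 (mod 389)
27^32 ≡ 221 (mod 389)
27^64 ≡ 216 (mod 389)
27^128 ≡ 365 (mod 389)
27^194 = 27^(128+64+2) ≡ 388 (mod 389).
Result is 388 ≡ −1, so (27/389) = −1.

-1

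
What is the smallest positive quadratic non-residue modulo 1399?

(2/1399) = +1, so 2 is a residue.
(3/1399) = −1, so 3 is the smallest positive non-residue mod 1399.

3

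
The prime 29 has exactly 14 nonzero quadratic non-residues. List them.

Square k = 1,…,14 (k and 29−k give the same square):
1²=1, 2²=4, 3²=9, 4²=16, 5²=25, 6²≡7, 7²≡20, 8²≡6, 9²≡23, 10²≡13, 11²≡5, 12²≡28, 13²≡24, 14²≡22 (mod 29).
The residues are {1, 4, 5, 6, 7, 9, 13, 16, 20, 22, 23, 24, 25, 28}; the non-residues are the remaining 14 nonzero classes.

2,3,8,10,11,12,14,15,17,18,19,21,26,27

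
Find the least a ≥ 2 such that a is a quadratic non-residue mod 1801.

(2/1801) = +1, so 2 is a residue.
(3/1801) = +1, so 3 is a residue.
(4/1801) = +1, so 4 is a residue.
(5/1801) = +1, so 5 is a residue.
(6/1801) = +1, so 6 is a residue.
(7/1801) = +1, so 7 is a residue.
(8/1801) = +1, so 8 is a residue.
(9/1801) = +1, so 9 is a residue.
(10/1801) = +1, so 10 is a residue.
(11/1801) = −1, so 11 is the smallest positive non-residue mod 1801.

11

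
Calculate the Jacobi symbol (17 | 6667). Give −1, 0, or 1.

-1

Reciprocity: 17 ≡ 1 and 6667 ≡ 3 (mod 4), so (17/6667) = +(6667/17).
Reduce top mod 17: now compute (3/17).
Reciprocity: 3 ≡ 3 and 17 ≡ 1 (mod 4), so (3/17) = +(17/3).
Reduce top mod 3: now compute (2/3).
Pull out 2: since 3 ≡ 3 (mod 8), (2/3) = -1.
Reached (1/3) = 1. Collecting the sign flips along the way, the symbol is -1.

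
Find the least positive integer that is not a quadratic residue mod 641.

(2/641) = +1, so 2 is a residue.
(3/641) = −1, so 3 is the smallest positive non-residue mod 641.

3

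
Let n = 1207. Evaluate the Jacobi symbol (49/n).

Reciprocity: 49 ≡ 1 and 1207 ≡ 3 (mod 4), so (49/1207) = +(1207/49).
Reduce top mod 49: now compute (31/49).
Reciprocity: 31 ≡ 3 and 49 ≡ 1 (mod 4), so (31/49) = +(49/31).
Reduce top mod 31: now compute (18/31).
Pull out 2: since 31 ≡ 7 (mod 8), (2/31) = +1.
Reciprocity: 9 ≡ 1 and 31 ≡ 3 (mod 4), so (9/31) = +(31/9).
Reduce top mod 9: now compute (4/9).
Pull out 2^2: since 9 ≡ 1 (mod 8), (2/9) = +1, so (2/9)^2 = +1.
Reached (1/9) = 1. Collecting the sign flips along the way, the symbol is +1.

1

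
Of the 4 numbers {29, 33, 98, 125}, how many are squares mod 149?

(29/149) = +1 → QR.
(33/149) = +1 → QR.
(98/149) = -1 → non-residue.
(125/149) = +1 → QR.
Total quadratic residues among the 4: 3.

3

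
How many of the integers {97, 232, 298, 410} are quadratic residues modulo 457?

2

(97/457) = -1 → non-residue.
(232/457) = +1 → QR.
(298/457) = -1 → non-residue.
(410/457) = +1 → QR.
Total quadratic residues among the 4: 2.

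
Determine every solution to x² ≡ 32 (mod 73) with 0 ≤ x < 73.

18, 55

73 ≡ 1 (mod 4), so we find a root by search.
Trying successive values, 18² = 324 ≡ 32 (mod 73). The other root is 73 − 18 = 55.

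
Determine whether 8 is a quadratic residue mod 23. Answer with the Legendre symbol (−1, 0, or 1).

1

Euler's criterion: (8/23) ≡ 8^11 (mod 23).
8^2 ≡ 18 (mod 23)
8^4 ≡ 2 (mod 23)
8^8 ≡ 4 (mod 23)
8^11 = 8^(8+2+1) ≡ 1 (mod 23).
Result is 1, so (8/23) = 1.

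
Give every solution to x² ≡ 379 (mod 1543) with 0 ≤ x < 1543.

Since 1543 ≡ 3 (mod 4), a square root of 379 is 379^((1543+1)/4) = 379^386 mod 1543.
Repeated squaring: 379^2≡142, 379^4≡105, 379^8≡224, 379^16≡800, 379^32≡1198, 379^64≡214, 379^128≡1049, 379^256≡242 (mod 1543).
379^386 = 379^(256+128+2) ≡ 270 (mod 1543).
Check: 270² = 72900 ≡ 379 (mod 1543). The two roots are 270 and 1273.

270, 1273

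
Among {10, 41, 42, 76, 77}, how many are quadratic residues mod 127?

3

(10/127) = -1 → non-residue.
(41/127) = +1 → QR.
(42/127) = +1 → QR.
(76/127) = +1 → QR.
(77/127) = -1 → non-residue.
Total quadratic residues among the 5: 3.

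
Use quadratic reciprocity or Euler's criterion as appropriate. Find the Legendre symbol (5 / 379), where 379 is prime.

Euler's criterion: (5/379) ≡ 5^189 (mod 379).
5^2 ≡ 25 (mod 379)
5^4 ≡ 246 (mod 379)
5^8 ≡ 255 (mod 379)
5^16 ≡ 216 (mod 379)
5^32 ≡ 39 (mod 379)
5^64 ≡ 5 (mod 379)
5^128 ≡ 25 (mod 379)
5^189 = 5^(128+32+16+8+4+1) ≡ 1 (mod 379).
Result is 1, so (5/379) = 1.

1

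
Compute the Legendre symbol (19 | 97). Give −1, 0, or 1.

-1

Reciprocity: 19 ≡ 3 and 97 ≡ 1 (mod 4), so (19/97) = +(97/19).
Reduce top mod 19: now compute (2/19).
Pull out 2: since 19 ≡ 3 (mod 8), (2/19) = -1.
Reached (1/19) = 1. Collecting the sign flips along the way, the symbol is -1.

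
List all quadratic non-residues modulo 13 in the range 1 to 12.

Square k = 1,…,6 (k and 13−k give the same square):
1²=1, 2²=4, 3²=9, 4²≡3, 5²≡12, 6²≡10 (mod 13).
The residues are {1, 3, 4, 9, 10, 12}; the non-residues are the remaining 6 nonzero classes.

2,5,6,7,8,11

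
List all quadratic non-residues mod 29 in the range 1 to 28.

Square k = 1,…,14 (k and 29−k give the same square):
1²=1, 2²=4, 3²=9, 4²=16, 5²=25, 6²≡7, 7²≡20, 8²≡6, 9²≡23, 10²≡13, 11²≡5, 12²≡28, 13²≡24, 14²≡22 (mod 29).
The residues are {1, 4, 5, 6, 7, 9, 13, 16, 20, 22, 23, 24, 25, 28}; the non-residues are the remaining 14 nonzero classes.

2 3 8 10 11 12 14 15 17 18 19 21 26 27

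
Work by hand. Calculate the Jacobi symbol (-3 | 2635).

1

First reduce: -3 ≡ 2632 (mod 2635).
Pull out 2^3: since 2635 ≡ 3 (mod 8), (2/2635) = -1, so (2/2635)^3 = -1.
Reciprocity: 329 ≡ 1 and 2635 ≡ 3 (mod 4), so (329/2635) = +(2635/329).
Reduce top mod 329: now compute (3/329).
Reciprocity: 3 ≡ 3 and 329 ≡ 1 (mod 4), so (3/329) = +(329/3).
Reduce top mod 3: now compute (2/3).
Pull out 2: since 3 ≡ 3 (mod 8), (2/3) = -1.
Reached (1/3) = 1. Collecting the sign flips along the way, the symbol is +1.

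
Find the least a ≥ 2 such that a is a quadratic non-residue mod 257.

(2/257) = +1, so 2 is a residue.
(3/257) = −1, so 3 is the smallest positive non-residue mod 257.

3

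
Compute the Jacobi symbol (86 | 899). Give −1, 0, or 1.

-1

Pull out 2: since 899 ≡ 3 (mod 8), (2/899) = -1.
Reciprocity: 43 ≡ 3 and 899 ≡ 3 (mod 4), so (43/899) = −(899/43).
Reduce top mod 43: now compute (39/43).
Reciprocity: 39 ≡ 3 and 43 ≡ 3 (mod 4), so (39/43) = −(43/39).
Reduce top mod 39: now compute (4/39).
Pull out 2^2: since 39 ≡ 7 (mod 8), (2/39) = +1, so (2/39)^2 = +1.
Reached (1/39) = 1. Collecting the sign flips along the way, the symbol is -1.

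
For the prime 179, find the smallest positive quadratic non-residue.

(2/179) = −1, so 2 is the smallest positive non-residue mod 179.

2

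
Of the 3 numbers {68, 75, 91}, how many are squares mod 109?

1

(68/109) = -1 → non-residue.
(75/109) = +1 → QR.
(91/109) = -1 → non-residue.
Total quadratic residues among the 3: 1.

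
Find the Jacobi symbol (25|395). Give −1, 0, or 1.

Reciprocity: 25 ≡ 1 and 395 ≡ 3 (mod 4), so (25/395) = +(395/25).
Reduce top mod 25: now compute (20/25).
Pull out 2^2: since 25 ≡ 1 (mod 8), (2/25) = +1, so (2/25)^2 = +1.
Reciprocity: 5 ≡ 1 and 25 ≡ 1 (mod 4), so (5/25) = +(25/5).
Reduce top mod 5: now compute (0/5).
Top reduces to 0: gcd > 1, so the symbol is 0.

0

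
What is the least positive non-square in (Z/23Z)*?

(2/23) = +1, so 2 is a residue.
(3/23) = +1, so 3 is a residue.
(4/23) = +1, so 4 is a residue.
(5/23) = −1, so 5 is the smallest positive non-residue mod 23.

5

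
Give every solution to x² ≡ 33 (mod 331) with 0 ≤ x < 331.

Since 331 ≡ 3 (mod 4), a square root of 33 is 33^((331+1)/4) = 33^83 mod 331.
Repeated squaring: 33^2≡96, 33^4≡279, 33^8≡56, 33^16≡157, 33^32≡155, 33^64≡193 (mod 331).
33^83 = 33^(64+16+2+1) ≡ 258 (mod 331).
Check: 258² = 66564 ≡ 33 (mod 331). The two roots are 73 and 258.

73, 258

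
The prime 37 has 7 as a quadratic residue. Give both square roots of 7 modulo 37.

37 ≡ 1 (mod 4), so we find a root by search.
Trying successive values, 9² = 81 ≡ 7 (mod 37). The other root is 37 − 9 = 28.

9, 28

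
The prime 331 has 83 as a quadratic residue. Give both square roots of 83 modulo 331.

165, 166

Since 331 ≡ 3 (mod 4), a square root of 83 is 83^((331+1)/4) = 83^83 mod 331.
Repeated squaring: 83^2≡269, 83^4≡203, 83^8≡165, 83^16≡83, 83^32≡269, 83^64≡203 (mod 331).
83^83 = 83^(64+16+2+1) ≡ 165 (mod 331).
Check: 165² = 27225 ≡ 83 (mod 331). The two roots are 165 and 166.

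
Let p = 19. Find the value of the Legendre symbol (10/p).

-1

Pull out 2: since 19 ≡ 3 (mod 8), (2/19) = -1.
Reciprocity: 5 ≡ 1 and 19 ≡ 3 (mod 4), so (5/19) = +(19/5).
Reduce top mod 5: now compute (4/5).
Pull out 2^2: since 5 ≡ 5 (mod 8), (2/5) = -1, so (2/5)^2 = +1.
Reached (1/5) = 1. Collecting the sign flips along the way, the symbol is -1.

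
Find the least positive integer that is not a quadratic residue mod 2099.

2

(2/2099) = −1, so 2 is the smallest positive non-residue mod 2099.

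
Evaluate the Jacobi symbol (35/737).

Reciprocity: 35 ≡ 3 and 737 ≡ 1 (mod 4), so (35/737) = +(737/35).
Reduce top mod 35: now compute (2/35).
Pull out 2: since 35 ≡ 3 (mod 8), (2/35) = -1.
Reached (1/35) = 1. Collecting the sign flips along the way, the symbol is -1.

-1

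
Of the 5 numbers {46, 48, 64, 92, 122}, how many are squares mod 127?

(46/127) = -1 → non-residue.
(48/127) = -1 → non-residue.
(64/127) = +1 → QR.
(92/127) = -1 → non-residue.
(122/127) = +1 → QR.
Total quadratic residues among the 5: 2.

2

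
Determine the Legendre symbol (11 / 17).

Reciprocity: 11 ≡ 3 and 17 ≡ 1 (mod 4), so (11/17) = +(17/11).
Reduce top mod 11: now compute (6/11).
Pull out 2: since 11 ≡ 3 (mod 8), (2/11) = -1.
Reciprocity: 3 ≡ 3 and 11 ≡ 3 (mod 4), so (3/11) = −(11/3).
Reduce top mod 3: now compute (2/3).
Pull out 2: since 3 ≡ 3 (mod 8), (2/3) = -1.
Reached (1/3) = 1. Collecting the sign flips along the way, the symbol is -1.

-1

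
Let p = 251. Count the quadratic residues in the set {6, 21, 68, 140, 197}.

4

(6/251) = -1 → non-residue.
(21/251) = +1 → QR.
(68/251) = +1 → QR.
(140/251) = +1 → QR.
(197/251) = +1 → QR.
Total quadratic residues among the 5: 4.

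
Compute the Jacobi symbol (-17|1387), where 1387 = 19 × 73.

1

First reduce: -17 ≡ 1370 (mod 1387).
Pull out 2: since 1387 ≡ 3 (mod 8), (2/1387) = -1.
Reciprocity: 685 ≡ 1 and 1387 ≡ 3 (mod 4), so (685/1387) = +(1387/685).
Reduce top mod 685: now compute (17/685).
Reciprocity: 17 ≡ 1 and 685 ≡ 1 (mod 4), so (17/685) = +(685/17).
Reduce top mod 17: now compute (5/17).
Reciprocity: 5 ≡ 1 and 17 ≡ 1 (mod 4), so (5/17) = +(17/5).
Reduce top mod 5: now compute (2/5).
Pull out 2: since 5 ≡ 5 (mod 8), (2/5) = -1.
Reached (1/5) = 1. Collecting the sign flips along the way, the symbol is +1.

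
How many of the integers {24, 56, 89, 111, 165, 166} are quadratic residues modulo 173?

(24/173) = +1 → QR.
(56/173) = +1 → QR.
(89/173) = +1 → QR.
(111/173) = -1 → non-residue.
(165/173) = -1 → non-residue.
(166/173) = -1 → non-residue.
Total quadratic residues among the 6: 3.

3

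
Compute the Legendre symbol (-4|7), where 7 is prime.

First reduce: -4 ≡ 3 (mod 7).
Reciprocity: 3 ≡ 3 and 7 ≡ 3 (mod 4), so (3/7) = −(7/3).
Reduce top mod 3: now compute (1/3).
Reached (1/3) = 1. Collecting the sign flips along the way, the symbol is -1.

-1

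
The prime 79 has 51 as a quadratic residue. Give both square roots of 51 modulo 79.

29, 50

Since 79 ≡ 3 (mod 4), a square root of 51 is 51^((79+1)/4) = 51^20 mod 79.
Repeated squaring: 51^2≡73, 51^4≡36, 51^8≡32, 51^16≡76 (mod 79).
51^20 = 51^(16+4) ≡ 50 (mod 79).
Check: 50² = 2500 ≡ 51 (mod 79). The two roots are 29 and 50.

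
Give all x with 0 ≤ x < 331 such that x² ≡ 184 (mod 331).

110, 221

Since 331 ≡ 3 (mod 4), a square root of 184 is 184^((331+1)/4) = 184^83 mod 331.
Repeated squaring: 184^2≡94, 184^4≡230, 184^8≡271, 184^16≡290, 184^32≡26, 184^64≡14 (mod 331).
184^83 = 184^(64+16+2+1) ≡ 110 (mod 331).
Check: 110² = 12100 ≡ 184 (mod 331). The two roots are 110 and 221.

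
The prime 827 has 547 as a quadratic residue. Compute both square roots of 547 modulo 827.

297, 530

Since 827 ≡ 3 (mod 4), a square root of 547 is 547^((827+1)/4) = 547^207 mod 827.
Repeated squaring: 547^2≡662, 547^4≡761, 547^8≡221, 547^16≡48, 547^32≡650, 547^64≡730, 547^128≡312 (mod 827).
547^207 = 547^(128+64+8+4+2+1) ≡ 297 (mod 827).
Check: 297² = 88209 ≡ 547 (mod 827). The two roots are 297 and 530.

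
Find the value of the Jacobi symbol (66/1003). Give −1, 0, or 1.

1

Pull out 2: since 1003 ≡ 3 (mod 8), (2/1003) = -1.
Reciprocity: 33 ≡ 1 and 1003 ≡ 3 (mod 4), so (33/1003) = +(1003/33).
Reduce top mod 33: now compute (13/33).
Reciprocity: 13 ≡ 1 and 33 ≡ 1 (mod 4), so (13/33) = +(33/13).
Reduce top mod 13: now compute (7/13).
Reciprocity: 7 ≡ 3 and 13 ≡ 1 (mod 4), so (7/13) = +(13/7).
Reduce top mod 7: now compute (6/7).
Pull out 2: since 7 ≡ 7 (mod 8), (2/7) = +1.
Reciprocity: 3 ≡ 3 and 7 ≡ 3 (mod 4), so (3/7) = −(7/3).
Reduce top mod 3: now compute (1/3).
Reached (1/3) = 1. Collecting the sign flips along the way, the symbol is +1.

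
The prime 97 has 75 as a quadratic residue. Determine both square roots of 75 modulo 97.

97 ≡ 1 (mod 4), so we find a root by search.
Trying successive values, 47² = 2209 ≡ 75 (mod 97). The other root is 97 − 47 = 50.

47, 50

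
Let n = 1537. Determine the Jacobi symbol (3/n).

Reciprocity: 3 ≡ 3 and 1537 ≡ 1 (mod 4), so (3/1537) = +(1537/3).
Reduce top mod 3: now compute (1/3).
Reached (1/3) = 1. Collecting the sign flips along the way, the symbol is +1.

1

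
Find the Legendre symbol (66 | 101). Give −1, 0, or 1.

Pull out 2: since 101 ≡ 5 (mod 8), (2/101) = -1.
Reciprocity: 33 ≡ 1 and 101 ≡ 1 (mod 4), so (33/101) = +(101/33).
Reduce top mod 33: now compute (2/33).
Pull out 2: since 33 ≡ 1 (mod 8), (2/33) = +1.
Reached (1/33) = 1. Collecting the sign flips along the way, the symbol is -1.

-1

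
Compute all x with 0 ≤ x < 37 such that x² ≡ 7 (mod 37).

37 ≡ 1 (mod 4), so we find a root by search.
Trying successive values, 9² = 81 ≡ 7 (mod 37). The other root is 37 − 9 = 28.

9, 28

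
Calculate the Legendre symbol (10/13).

Pull out 2: since 13 ≡ 5 (mod 8), (2/13) = -1.
Reciprocity: 5 ≡ 1 and 13 ≡ 1 (mod 4), so (5/13) = +(13/5).
Reduce top mod 5: now compute (3/5).
Reciprocity: 3 ≡ 3 and 5 ≡ 1 (mod 4), so (3/5) = +(5/3).
Reduce top mod 3: now compute (2/3).
Pull out 2: since 3 ≡ 3 (mod 8), (2/3) = -1.
Reached (1/3) = 1. Collecting the sign flips along the way, the symbol is +1.

1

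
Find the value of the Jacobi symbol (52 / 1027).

Pull out 2^2: since 1027 ≡ 3 (mod 8), (2/1027) = -1, so (2/1027)^2 = +1.
Reciprocity: 13 ≡ 1 and 1027 ≡ 3 (mod 4), so (13/1027) = +(1027/13).
Reduce top mod 13: now compute (0/13).
Top reduces to 0: gcd > 1, so the symbol is 0.

0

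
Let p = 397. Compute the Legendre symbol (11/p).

1

Reciprocity: 11 ≡ 3 and 397 ≡ 1 (mod 4), so (11/397) = +(397/11).
Reduce top mod 11: now compute (1/11).
Reached (1/11) = 1. Collecting the sign flips along the way, the symbol is +1.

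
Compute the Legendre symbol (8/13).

Pull out 2^3: since 13 ≡ 5 (mod 8), (2/13) = -1, so (2/13)^3 = -1.
Reached (1/13) = 1. Collecting the sign flips along the way, the symbol is -1.

-1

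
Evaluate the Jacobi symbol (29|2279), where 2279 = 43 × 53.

Reciprocity: 29 ≡ 1 and 2279 ≡ 3 (mod 4), so (29/2279) = +(2279/29).
Reduce top mod 29: now compute (17/29).
Reciprocity: 17 ≡ 1 and 29 ≡ 1 (mod 4), so (17/29) = +(29/17).
Reduce top mod 17: now compute (12/17).
Pull out 2^2: since 17 ≡ 1 (mod 8), (2/17) = +1, so (2/17)^2 = +1.
Reciprocity: 3 ≡ 3 and 17 ≡ 1 (mod 4), so (3/17) = +(17/3).
Reduce top mod 3: now compute (2/3).
Pull out 2: since 3 ≡ 3 (mod 8), (2/3) = -1.
Reached (1/3) = 1. Collecting the sign flips along the way, the symbol is -1.

-1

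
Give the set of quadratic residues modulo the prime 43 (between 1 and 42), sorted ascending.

Square k = 1,…,21 (k and 43−k give the same square):
1²=1, 2²=4, 3²=9, 4²=16, 5²=25, 6²=36, 7²≡6, 8²≡21, 9²≡38, 10²≡14, 11²≡35, 12²≡15, 13²≡40, 14²≡24, 15²≡10, 16²≡41, 17²≡31, 18²≡23, 19²≡17, 20²≡13, 21²≡11 (mod 43).
So the quadratic residues mod 43 are {1, 4, 6, 9, 10, 11, 13, 14, 15, 16, 17, 21, 23, 24, 25, 31, 35, 36, 38, 40, 41}.

1, 4, 6, 9, 10, 11, 13, 14, 15, 16, 17, 21, 23, 24, 25, 31, 35, 36, 38, 40, 41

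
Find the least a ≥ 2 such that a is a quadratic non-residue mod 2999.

17

(2/2999) = +1, so 2 is a residue.
(3/2999) = +1, so 3 is a residue.
(4/2999) = +1, so 4 is a residue.
(5/2999) = +1, so 5 is a residue.
(6/2999) = +1, so 6 is a residue.
(7/2999) = +1, so 7 is a residue.
(8/2999) = +1, so 8 is a residue.
(9/2999) = +1, so 9 is a residue.
(10/2999) = +1, so 10 is a residue.
(11/2999) = +1, so 11 is a residue.
(12/2999) = +1, so 12 is a residue.
(13/2999) = +1, so 13 is a residue.
(14/2999) = +1, so 14 is a residue.
(15/2999) = +1, so 15 is a residue.
(16/2999) = +1, so 16 is a residue.
(17/2999) = −1, so 17 is the smallest positive non-residue mod 2999.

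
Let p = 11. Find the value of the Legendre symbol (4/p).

Pull out 2^2: since 11 ≡ 3 (mod 8), (2/11) = -1, so (2/11)^2 = +1.
Reached (1/11) = 1. Collecting the sign flips along the way, the symbol is +1.

1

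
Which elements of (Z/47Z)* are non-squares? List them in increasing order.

5,10,11,13,15,19,20,22,23,26,29,30,31,33,35,38,39,40,41,43,44,45,46

Square k = 1,…,23 (k and 47−k give the same square):
1²=1, 2²=4, 3²=9, 4²=16, 5²=25, 6²=36, 7²≡2, 8²≡17, 9²≡34, 10²≡6, 11²≡27, 12²≡3, 13²≡28, 14²≡8, 15²≡37, 16²≡21, 17²≡7, 18²≡42, 19²≡32, 20²≡24, 21²≡18, 22²≡14, 23²≡12 (mod 47).
The residues are {1, 2, 3, 4, 6, 7, 8, 9, 12, 14, 16, 17, 18, 21, 24, 25, 27, 28, 32, 34, 36, 37, 42}; the non-residues are the remaining 23 nonzero classes.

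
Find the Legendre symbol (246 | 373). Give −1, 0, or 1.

Euler's criterion: (246/373) ≡ 246^186 (mod 373).
246^2 ≡ 90 (mod 373)
246^4 ≡ 267 (mod 373)
246^8 ≡ 46 (mod 373)
246^16 ≡ 251 (mod 373)
246^32 ≡ 337 (mod 373)
246^64 ≡ 177 (mod 373)
246^128 ≡ 370 (mod 373)
246^186 = 246^(128+32+16+8+2) ≡ 372 (mod 373).
Result is 372 ≡ −1, so (246/373) = −1.

-1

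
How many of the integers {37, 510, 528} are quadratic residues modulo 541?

1

(37/541) = -1 → non-residue.
(510/541) = +1 → QR.
(528/541) = -1 → non-residue.
Total quadratic residues among the 3: 1.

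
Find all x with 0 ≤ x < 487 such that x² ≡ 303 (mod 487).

42, 445

Since 487 ≡ 3 (mod 4), a square root of 303 is 303^((487+1)/4) = 303^122 mod 487.
Repeated squaring: 303^2≡253, 303^4≡212, 303^8≡140, 303^16≡120, 303^32≡277, 303^64≡270 (mod 487).
303^122 = 303^(64+32+16+8+2) ≡ 42 (mod 487).
Check: 42² = 1764 ≡ 303 (mod 487). The two roots are 42 and 445.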